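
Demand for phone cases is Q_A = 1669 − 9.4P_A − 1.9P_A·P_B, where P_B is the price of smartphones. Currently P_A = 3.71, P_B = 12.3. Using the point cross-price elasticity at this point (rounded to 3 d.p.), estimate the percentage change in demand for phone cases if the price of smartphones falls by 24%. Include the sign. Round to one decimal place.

1.3%

At P_A = 3.71, P_B = 12.3: Q_A = 1547.423.
∂Q_A/∂P_B = -1.9P_A = -7.0490.
ε = (∂Q_A/∂P_B)(P_B/Q_A) = -7.0490 × 12.3/1547.423 ≈ -0.056.
%ΔQ_A ≈ ε × %ΔP_B = -0.056 × (-24%) = 1.3%.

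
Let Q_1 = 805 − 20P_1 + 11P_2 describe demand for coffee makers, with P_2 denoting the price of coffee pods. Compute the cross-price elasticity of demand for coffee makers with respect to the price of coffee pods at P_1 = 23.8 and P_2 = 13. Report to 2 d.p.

At P_1 = 23.8 and P_2 = 13: Q_1 = 472.
∂Q_1/∂P_2 = 11.
ε = (∂Q_1/∂P_2)(P_2/Q_1) = 11 × (13/472) ≈ 0.30.
Since ε > 0, coffee makers and coffee pods are substitutes.

0.30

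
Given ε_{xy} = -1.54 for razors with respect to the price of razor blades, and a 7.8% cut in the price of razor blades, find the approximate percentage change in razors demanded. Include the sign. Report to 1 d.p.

%ΔQ ≈ ε × %ΔP of razor blades = -1.54 × (-7.8%) = 12.0%.

12.0%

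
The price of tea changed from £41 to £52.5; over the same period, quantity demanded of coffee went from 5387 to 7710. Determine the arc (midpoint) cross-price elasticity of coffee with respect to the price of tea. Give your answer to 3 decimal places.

ΔQ_A = 7710 − 5387 = 2323; ΔP_B = 52.5 − 41 = 11.5.
Midpoints: Q̄_A = 6548.5, P̄_B = 46.75.
ε = (ΔQ_A/Q̄_A)/(ΔP_B/P̄_B) = (2323/6548.5)/(11.5/46.75) ≈ 1.442.

1.442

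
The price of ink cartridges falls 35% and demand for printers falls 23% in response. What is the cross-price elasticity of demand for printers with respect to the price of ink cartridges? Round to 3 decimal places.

ε = (%ΔQ of printers) / (%ΔP of ink cartridges) = (-23%) / (-35%) ≈ 0.657.

0.657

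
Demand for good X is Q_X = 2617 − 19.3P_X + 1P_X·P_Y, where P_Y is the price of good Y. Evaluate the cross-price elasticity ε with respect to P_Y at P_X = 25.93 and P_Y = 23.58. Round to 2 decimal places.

0.22

At P_X = 25.93 and P_Y = 23.58: Q_X = 2727.980.
∂Q_X/∂P_Y = 1P_X = 1(25.93) = 25.9300.
ε = (∂Q_X/∂P_Y)(P_Y/Q_X) = 25.9300 × (23.58/2727.980) ≈ 0.22.
ε > 0: substitutes.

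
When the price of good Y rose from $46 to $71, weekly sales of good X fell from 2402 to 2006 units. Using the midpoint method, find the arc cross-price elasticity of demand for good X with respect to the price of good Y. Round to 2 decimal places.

-0.42

ΔQ_X = 2006 − 2402 = -396; ΔP_Y = 71 − 46 = 25.
Midpoints: Q̄_X = 2204.0, P̄_Y = 58.50.
ε = (ΔQ_X/Q̄_X)/(ΔP_Y/P̄_Y) = (-396/2204.0)/(25/58.50) ≈ -0.42.
ε < 0: good X and good Y are complements.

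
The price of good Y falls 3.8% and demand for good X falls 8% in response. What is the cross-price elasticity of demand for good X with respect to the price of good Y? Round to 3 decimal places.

2.105

ε = (%ΔQ of good X) / (%ΔP of good Y) = (-8%) / (-3.8%) ≈ 2.105.
Positive cross-price elasticity: substitutes.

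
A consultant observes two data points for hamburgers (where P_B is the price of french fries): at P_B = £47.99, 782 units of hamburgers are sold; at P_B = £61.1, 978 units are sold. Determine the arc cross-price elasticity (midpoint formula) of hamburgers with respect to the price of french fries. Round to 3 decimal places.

ΔQ_A = 978 − 782 = 196; ΔP_B = 61.1 − 47.99 = 13.11.
Midpoints: Q̄_A = 880.0, P̄_B = 54.55.
ε = (ΔQ_A/Q̄_A)/(ΔP_B/P̄_B) = (196/880.0)/(13.11/54.55) ≈ 0.927.

0.927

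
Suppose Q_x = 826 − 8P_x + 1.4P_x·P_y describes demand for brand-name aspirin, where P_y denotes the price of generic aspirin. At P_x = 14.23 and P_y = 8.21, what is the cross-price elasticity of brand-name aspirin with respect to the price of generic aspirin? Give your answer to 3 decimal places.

0.187

At P_x = 14.23 and P_y = 8.21: Q_x = 875.720.
∂Q_x/∂P_y = 1.4P_x = 1.4(14.23) = 19.9220.
ε = (∂Q_x/∂P_y)(P_y/Q_x) = 19.9220 × (8.21/875.720) ≈ 0.187.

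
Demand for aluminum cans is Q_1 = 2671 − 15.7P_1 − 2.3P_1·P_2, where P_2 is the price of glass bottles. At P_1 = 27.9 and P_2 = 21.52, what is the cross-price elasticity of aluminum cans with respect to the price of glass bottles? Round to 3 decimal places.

-1.621

At P_1 = 27.9 and P_2 = 21.52: Q_1 = 852.032.
∂Q_1/∂P_2 = -2.3P_1 = -2.3(27.9) = -64.1700.
ε = (∂Q_1/∂P_2)(P_2/Q_1) = -64.1700 × (21.52/852.032) ≈ -1.621.
ε < 0: complements.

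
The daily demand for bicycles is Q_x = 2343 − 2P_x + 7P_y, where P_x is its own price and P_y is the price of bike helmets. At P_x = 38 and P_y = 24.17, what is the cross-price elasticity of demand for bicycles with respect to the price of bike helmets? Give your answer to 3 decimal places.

0.069

At P_x = 38 and P_y = 24.17: Q_x = 2436.19.
∂Q_x/∂P_y = 7.
ε = (∂Q_x/∂P_y)(P_y/Q_x) = 7 × (24.17/2436.19) ≈ 0.069.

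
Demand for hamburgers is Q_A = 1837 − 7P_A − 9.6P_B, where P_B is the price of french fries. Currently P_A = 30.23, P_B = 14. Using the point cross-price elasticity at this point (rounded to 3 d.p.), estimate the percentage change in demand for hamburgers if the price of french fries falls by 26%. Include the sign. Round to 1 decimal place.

At P_A = 30.23, P_B = 14: Q_A = 1490.99.
∂Q_A/∂P_B = -9.6.
ε = (∂Q_A/∂P_B)(P_B/Q_A) = -9.6000 × 14/1490.99 ≈ -0.090.
%ΔQ_A ≈ ε × %ΔP_B = -0.090 × (-26%) = 2.3%.

2.3%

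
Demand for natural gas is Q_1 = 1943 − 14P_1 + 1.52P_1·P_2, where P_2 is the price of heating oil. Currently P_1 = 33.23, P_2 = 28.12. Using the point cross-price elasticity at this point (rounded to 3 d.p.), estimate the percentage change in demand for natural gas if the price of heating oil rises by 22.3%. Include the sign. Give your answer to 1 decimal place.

10.9%

At P_1 = 33.23, P_2 = 28.12: Q_1 = 2898.110.
∂Q_1/∂P_2 = 1.52P_1 = 50.5096.
ε = (∂Q_1/∂P_2)(P_2/Q_1) = 50.5096 × 28.12/2898.110 ≈ 0.490.
%ΔQ_1 ≈ ε × %ΔP_2 = 0.490 × (22.3%) = 10.9%.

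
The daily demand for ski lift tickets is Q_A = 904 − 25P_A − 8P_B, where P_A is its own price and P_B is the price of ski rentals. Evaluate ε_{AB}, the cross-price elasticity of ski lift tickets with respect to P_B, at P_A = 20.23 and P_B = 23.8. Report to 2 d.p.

At P_A = 20.23 and P_B = 23.8: Q_A = 207.85.
∂Q_A/∂P_B = -8.
ε = (∂Q_A/∂P_B)(P_B/Q_A) = -8 × (23.8/207.85) ≈ -0.92.

-0.92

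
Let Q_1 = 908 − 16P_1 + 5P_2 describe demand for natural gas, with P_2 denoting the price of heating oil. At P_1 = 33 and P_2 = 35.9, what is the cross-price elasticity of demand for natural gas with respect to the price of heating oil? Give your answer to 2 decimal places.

At P_1 = 33 and P_2 = 35.9: Q_1 = 559.5.
∂Q_1/∂P_2 = 5.
ε = (∂Q_1/∂P_2)(P_2/Q_1) = 5 × (35.9/559.5) ≈ 0.32.

0.32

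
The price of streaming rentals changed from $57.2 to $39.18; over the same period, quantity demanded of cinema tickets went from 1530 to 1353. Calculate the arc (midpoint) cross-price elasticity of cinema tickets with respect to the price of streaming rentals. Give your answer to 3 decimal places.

ΔQ_A = 1353 − 1530 = -177; ΔP_B = 39.18 − 57.2 = -18.02.
Midpoints: Q̄_A = 1441.5, P̄_B = 48.19.
ε = (ΔQ_A/Q̄_A)/(ΔP_B/P̄_B) = (-177/1441.5)/(-18.02/48.19) ≈ 0.328.

0.328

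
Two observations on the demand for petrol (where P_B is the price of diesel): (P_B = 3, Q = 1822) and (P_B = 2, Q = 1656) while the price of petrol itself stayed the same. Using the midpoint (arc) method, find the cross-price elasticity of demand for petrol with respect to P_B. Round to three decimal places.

ΔQ_A = 1656 − 1822 = -166; ΔP_B = 2 − 3 = -1.
Midpoints: Q̄_A = 1739.0, P̄_B = 2.50.
ε = (ΔQ_A/Q̄_A)/(ΔP_B/P̄_B) = (-166/1739.0)/(-1/2.50) ≈ 0.239.
ε > 0: petrol and diesel are substitutes.

0.239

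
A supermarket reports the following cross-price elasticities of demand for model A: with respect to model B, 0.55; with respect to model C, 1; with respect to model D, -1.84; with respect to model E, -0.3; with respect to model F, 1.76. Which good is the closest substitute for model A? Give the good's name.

model F

Substitutes have ε > 0. Among the positive values, 1.76 (model F) is largest.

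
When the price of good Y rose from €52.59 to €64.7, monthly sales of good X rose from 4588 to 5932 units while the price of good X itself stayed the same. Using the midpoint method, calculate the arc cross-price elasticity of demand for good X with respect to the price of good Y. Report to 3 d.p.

1.237

ΔQ_X = 5932 − 4588 = 1344; ΔP_Y = 64.7 − 52.59 = 12.11.
Midpoints: Q̄_X = 5260.0, P̄_Y = 58.65.
ε = (ΔQ_X/Q̄_X)/(ΔP_Y/P̄_Y) = (1344/5260.0)/(12.11/58.65) ≈ 1.237.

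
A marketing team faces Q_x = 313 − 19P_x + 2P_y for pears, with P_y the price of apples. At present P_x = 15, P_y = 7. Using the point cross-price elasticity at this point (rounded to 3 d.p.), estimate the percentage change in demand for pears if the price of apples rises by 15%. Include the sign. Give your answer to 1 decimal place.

At P_x = 15, P_y = 7: Q_x = 42.
∂Q_x/∂P_y = 2.
ε = (∂Q_x/∂P_y)(P_y/Q_x) = 2.0000 × 7/42 ≈ 0.333.
%ΔQ_x ≈ ε × %ΔP_y = 0.333 × (15%) = 5.0%.

5.0%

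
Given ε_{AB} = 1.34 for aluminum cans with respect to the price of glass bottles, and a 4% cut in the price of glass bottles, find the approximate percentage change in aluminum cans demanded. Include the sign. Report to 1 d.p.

-5.4%

%ΔQ ≈ ε × %ΔP of glass bottles = 1.34 × (-4%) = -5.4%.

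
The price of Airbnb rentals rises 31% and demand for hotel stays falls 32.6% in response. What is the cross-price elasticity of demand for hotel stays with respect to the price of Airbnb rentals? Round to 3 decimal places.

ε = (%ΔQ of hotel stays) / (%ΔP of Airbnb rentals) = (-32.6%) / (31%) ≈ -1.052.
Negative cross-price elasticity: complements.

-1.052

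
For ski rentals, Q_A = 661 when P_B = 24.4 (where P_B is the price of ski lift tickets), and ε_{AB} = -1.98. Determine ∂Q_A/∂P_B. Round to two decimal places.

-53.64

ε = (∂Q_A/∂P_B)·(P_B/Q_A) ⇒ ∂Q_A/∂P_B = ε·Q_A/P_B = -1.98 × 661/24.4 ≈ -53.64.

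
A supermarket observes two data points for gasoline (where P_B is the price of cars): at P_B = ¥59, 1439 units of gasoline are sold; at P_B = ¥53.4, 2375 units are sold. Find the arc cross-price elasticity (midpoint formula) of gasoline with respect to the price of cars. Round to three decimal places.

-4.926

ΔQ_A = 2375 − 1439 = 936; ΔP_B = 53.4 − 59 = -5.6.
Midpoints: Q̄_A = 1907.0, P̄_B = 56.20.
ε = (ΔQ_A/Q̄_A)/(ΔP_B/P̄_B) = (936/1907.0)/(-5.6/56.20) ≈ -4.926.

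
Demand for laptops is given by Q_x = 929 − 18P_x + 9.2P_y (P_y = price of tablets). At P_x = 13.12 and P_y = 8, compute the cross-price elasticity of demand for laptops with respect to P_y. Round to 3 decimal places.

0.096

At P_x = 13.12 and P_y = 8: Q_x = 766.44.
∂Q_x/∂P_y = 9.2.
ε = (∂Q_x/∂P_y)(P_y/Q_x) = 9.2 × (8/766.44) ≈ 0.096.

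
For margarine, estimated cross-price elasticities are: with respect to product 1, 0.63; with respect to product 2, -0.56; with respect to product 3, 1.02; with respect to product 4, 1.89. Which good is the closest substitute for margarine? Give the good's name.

Substitutes have ε > 0. Among the positive values, 1.89 (product 4) is largest.

product 4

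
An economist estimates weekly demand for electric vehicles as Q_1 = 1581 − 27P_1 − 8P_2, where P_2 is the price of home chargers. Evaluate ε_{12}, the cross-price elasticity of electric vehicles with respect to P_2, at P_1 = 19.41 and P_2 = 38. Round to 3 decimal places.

At P_1 = 19.41 and P_2 = 38: Q_1 = 752.93.
∂Q_1/∂P_2 = -8.
ε = (∂Q_1/∂P_2)(P_2/Q_1) = -8 × (38/752.93) ≈ -0.404.

-0.404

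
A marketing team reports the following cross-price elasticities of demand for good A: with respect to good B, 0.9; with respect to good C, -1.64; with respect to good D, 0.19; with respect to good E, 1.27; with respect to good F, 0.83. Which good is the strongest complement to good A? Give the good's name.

good C

Complements have ε < 0. The most negative value is -1.64 (good C).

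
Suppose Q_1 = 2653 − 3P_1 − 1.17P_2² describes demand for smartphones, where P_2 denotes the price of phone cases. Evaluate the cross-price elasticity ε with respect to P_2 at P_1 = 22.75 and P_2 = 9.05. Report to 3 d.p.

-0.077

At P_1 = 22.75 and P_2 = 9.05: Q_1 = 2488.924.
∂Q_1/∂P_2 = -2.34P_2 = -2.34(9.05) = -21.1770.
ε = (∂Q_1/∂P_2)(P_2/Q_1) = -21.1770 × (9.05/2488.924) ≈ -0.077.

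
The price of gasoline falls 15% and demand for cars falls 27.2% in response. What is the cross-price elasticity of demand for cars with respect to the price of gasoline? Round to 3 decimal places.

ε = (%ΔQ of cars) / (%ΔP of gasoline) = (-27.2%) / (-15%) ≈ 1.813.
Positive cross-price elasticity: substitutes.

1.813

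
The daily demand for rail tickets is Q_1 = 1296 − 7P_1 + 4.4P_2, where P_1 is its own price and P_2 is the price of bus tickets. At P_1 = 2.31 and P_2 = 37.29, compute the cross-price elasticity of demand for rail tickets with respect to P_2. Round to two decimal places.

0.11

At P_1 = 2.31 and P_2 = 37.29: Q_1 = 1443.906.
∂Q_1/∂P_2 = 4.4.
ε = (∂Q_1/∂P_2)(P_2/Q_1) = 4.4 × (37.29/1443.906) ≈ 0.11.
Since ε > 0, rail tickets and bus tickets are substitutes.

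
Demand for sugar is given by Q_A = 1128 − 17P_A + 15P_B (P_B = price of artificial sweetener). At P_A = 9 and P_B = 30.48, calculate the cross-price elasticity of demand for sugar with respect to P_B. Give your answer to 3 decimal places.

0.319

At P_A = 9 and P_B = 30.48: Q_A = 1432.2.
∂Q_A/∂P_B = 15.
ε = (∂Q_A/∂P_B)(P_B/Q_A) = 15 × (30.48/1432.2) ≈ 0.319.
Since ε > 0, sugar and artificial sweetener are substitutes.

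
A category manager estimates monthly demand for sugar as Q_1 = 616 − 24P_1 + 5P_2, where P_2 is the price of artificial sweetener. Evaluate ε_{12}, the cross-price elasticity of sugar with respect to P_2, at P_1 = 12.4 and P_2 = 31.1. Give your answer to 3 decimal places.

0.328

At P_1 = 12.4 and P_2 = 31.1: Q_1 = 473.9.
∂Q_1/∂P_2 = 5.
ε = (∂Q_1/∂P_2)(P_2/Q_1) = 5 × (31.1/473.9) ≈ 0.328.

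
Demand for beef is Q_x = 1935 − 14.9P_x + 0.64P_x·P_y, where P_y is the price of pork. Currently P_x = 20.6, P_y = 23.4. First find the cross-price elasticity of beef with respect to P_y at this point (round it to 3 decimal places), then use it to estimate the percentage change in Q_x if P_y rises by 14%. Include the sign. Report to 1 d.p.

At P_x = 20.6, P_y = 23.4: Q_x = 1936.566.
∂Q_x/∂P_y = 0.64P_x = 13.1840.
ε = (∂Q_x/∂P_y)(P_y/Q_x) = 13.1840 × 23.4/1936.566 ≈ 0.159.
%ΔQ_x ≈ ε × %ΔP_y = 0.159 × (14%) = 2.2%.

2.2%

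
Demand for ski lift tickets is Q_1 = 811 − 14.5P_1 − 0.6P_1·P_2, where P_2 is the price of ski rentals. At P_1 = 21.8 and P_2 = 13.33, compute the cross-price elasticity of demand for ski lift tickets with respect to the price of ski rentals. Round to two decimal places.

At P_1 = 21.8 and P_2 = 13.33: Q_1 = 320.544.
∂Q_1/∂P_2 = -0.6P_1 = -0.6(21.8) = -13.0800.
ε = (∂Q_1/∂P_2)(P_2/Q_1) = -13.0800 × (13.33/320.544) ≈ -0.54.
ε < 0: complements.

-0.54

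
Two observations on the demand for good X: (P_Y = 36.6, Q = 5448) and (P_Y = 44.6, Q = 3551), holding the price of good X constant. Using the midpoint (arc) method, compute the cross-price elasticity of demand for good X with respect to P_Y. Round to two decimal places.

-2.14

ΔQ_X = 3551 − 5448 = -1897; ΔP_Y = 44.6 − 36.6 = 8.
Midpoints: Q̄_X = 4499.5, P̄_Y = 40.60.
ε = (ΔQ_X/Q̄_X)/(ΔP_Y/P̄_Y) = (-1897/4499.5)/(8/40.60) ≈ -2.14.
ε < 0: good X and good Y are complements.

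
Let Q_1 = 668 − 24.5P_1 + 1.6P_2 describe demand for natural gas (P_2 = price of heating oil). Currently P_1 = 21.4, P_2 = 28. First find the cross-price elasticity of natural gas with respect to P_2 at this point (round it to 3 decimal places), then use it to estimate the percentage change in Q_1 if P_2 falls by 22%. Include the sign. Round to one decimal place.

-5.2%

At P_1 = 21.4, P_2 = 28: Q_1 = 188.5.
∂Q_1/∂P_2 = 1.6.
ε = (∂Q_1/∂P_2)(P_2/Q_1) = 1.6000 × 28/188.5 ≈ 0.238.
%ΔQ_1 ≈ ε × %ΔP_2 = 0.238 × (-22%) = -5.2%.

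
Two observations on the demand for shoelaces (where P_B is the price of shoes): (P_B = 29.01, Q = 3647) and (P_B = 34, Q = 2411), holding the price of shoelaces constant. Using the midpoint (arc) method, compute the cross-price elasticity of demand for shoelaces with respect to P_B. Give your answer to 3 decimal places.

-2.576

ΔQ_A = 2411 − 3647 = -1236; ΔP_B = 34 − 29.01 = 4.99.
Midpoints: Q̄_A = 3029.0, P̄_B = 31.51.
ε = (ΔQ_A/Q̄_A)/(ΔP_B/P̄_B) = (-1236/3029.0)/(4.99/31.51) ≈ -2.576.
ε < 0: shoelaces and shoes are complements.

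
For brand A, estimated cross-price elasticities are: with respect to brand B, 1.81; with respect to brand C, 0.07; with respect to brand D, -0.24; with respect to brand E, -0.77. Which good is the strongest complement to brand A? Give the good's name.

Complements have ε < 0. The most negative value is -0.77 (brand E).

brand E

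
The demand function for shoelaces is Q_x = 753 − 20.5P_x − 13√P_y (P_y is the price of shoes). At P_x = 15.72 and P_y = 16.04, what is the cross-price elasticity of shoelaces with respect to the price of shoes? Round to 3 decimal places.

-0.069

At P_x = 15.72 and P_y = 16.04: Q_x = 378.675.
∂Q_x/∂P_y = -13/(2√P_y) = -13/(2√16.04) = -1.6230.
ε = (∂Q_x/∂P_y)(P_y/Q_x) = -1.6230 × (16.04/378.675) ≈ -0.069.
ε < 0: complements.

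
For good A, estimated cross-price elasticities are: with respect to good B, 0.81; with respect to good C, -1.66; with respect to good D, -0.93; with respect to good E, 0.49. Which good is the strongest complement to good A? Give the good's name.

Complements have ε < 0. The most negative value is -1.66 (good C).

good C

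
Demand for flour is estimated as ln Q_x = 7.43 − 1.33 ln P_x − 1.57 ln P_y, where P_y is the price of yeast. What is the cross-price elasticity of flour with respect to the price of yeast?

In a log-linear (constant-elasticity) demand function, the coefficient on ln P_y is the cross-price elasticity.
ε = -1.57. Negative, so flour and yeast are complements.

-1.57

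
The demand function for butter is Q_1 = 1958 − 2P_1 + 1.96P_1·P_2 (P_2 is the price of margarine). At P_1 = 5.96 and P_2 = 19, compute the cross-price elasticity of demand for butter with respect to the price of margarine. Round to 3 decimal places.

0.102

At P_1 = 5.96 and P_2 = 19: Q_1 = 2168.030.
∂Q_1/∂P_2 = 1.96P_1 = 1.96(5.96) = 11.6816.
ε = (∂Q_1/∂P_2)(P_2/Q_1) = 11.6816 × (19/2168.030) ≈ 0.102.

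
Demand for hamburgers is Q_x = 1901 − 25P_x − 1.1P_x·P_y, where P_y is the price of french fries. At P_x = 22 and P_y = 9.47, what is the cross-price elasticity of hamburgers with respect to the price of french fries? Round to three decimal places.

-0.204

At P_x = 22 and P_y = 9.47: Q_x = 1121.826.
∂Q_x/∂P_y = -1.1P_x = -1.1(22) = -24.2000.
ε = (∂Q_x/∂P_y)(P_y/Q_x) = -24.2000 × (9.47/1121.826) ≈ -0.204.
ε < 0: complements.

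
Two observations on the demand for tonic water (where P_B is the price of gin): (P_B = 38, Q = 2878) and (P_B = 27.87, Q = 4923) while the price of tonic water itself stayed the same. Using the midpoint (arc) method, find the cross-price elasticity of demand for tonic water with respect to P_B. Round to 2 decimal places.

ΔQ_A = 4923 − 2878 = 2045; ΔP_B = 27.87 − 38 = -10.13.
Midpoints: Q̄_A = 3900.5, P̄_B = 32.94.
ε = (ΔQ_A/Q̄_A)/(ΔP_B/P̄_B) = (2045/3900.5)/(-10.13/32.94) ≈ -1.70.
ε < 0: tonic water and gin are complements.

-1.70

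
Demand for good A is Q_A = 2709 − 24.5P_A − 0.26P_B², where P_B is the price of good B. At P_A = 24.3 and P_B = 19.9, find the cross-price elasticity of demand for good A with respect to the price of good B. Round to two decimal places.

-0.10

At P_A = 24.3 and P_B = 19.9: Q_A = 2010.687.
∂Q_A/∂P_B = -0.52P_B = -0.52(19.9) = -10.3480.
ε = (∂Q_A/∂P_B)(P_B/Q_A) = -10.3480 × (19.9/2010.687) ≈ -0.10.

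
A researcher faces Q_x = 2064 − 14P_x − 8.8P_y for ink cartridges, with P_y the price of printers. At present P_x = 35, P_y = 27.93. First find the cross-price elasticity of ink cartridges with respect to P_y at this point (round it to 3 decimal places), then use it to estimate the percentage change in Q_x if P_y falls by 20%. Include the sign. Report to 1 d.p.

At P_x = 35, P_y = 27.93: Q_x = 1328.216.
∂Q_x/∂P_y = -8.8.
ε = (∂Q_x/∂P_y)(P_y/Q_x) = -8.8000 × 27.93/1328.216 ≈ -0.185.
%ΔQ_x ≈ ε × %ΔP_y = -0.185 × (-20%) = 3.7%.

3.7%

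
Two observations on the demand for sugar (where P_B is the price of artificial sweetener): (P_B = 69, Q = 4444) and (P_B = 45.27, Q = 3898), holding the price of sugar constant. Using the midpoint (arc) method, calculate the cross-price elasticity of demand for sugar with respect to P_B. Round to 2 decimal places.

ΔQ_A = 3898 − 4444 = -546; ΔP_B = 45.27 − 69 = -23.73.
Midpoints: Q̄_A = 4171.0, P̄_B = 57.14.
ε = (ΔQ_A/Q̄_A)/(ΔP_B/P̄_B) = (-546/4171.0)/(-23.73/57.14) ≈ 0.32.

0.32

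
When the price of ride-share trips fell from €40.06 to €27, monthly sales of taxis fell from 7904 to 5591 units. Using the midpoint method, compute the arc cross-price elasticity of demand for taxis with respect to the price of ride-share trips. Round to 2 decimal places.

ΔQ_A = 5591 − 7904 = -2313; ΔP_B = 27 − 40.06 = -13.06.
Midpoints: Q̄_A = 6747.5, P̄_B = 33.53.
ε = (ΔQ_A/Q̄_A)/(ΔP_B/P̄_B) = (-2313/6747.5)/(-13.06/33.53) ≈ 0.88.
ε > 0: taxis and ride-share trips are substitutes.

0.88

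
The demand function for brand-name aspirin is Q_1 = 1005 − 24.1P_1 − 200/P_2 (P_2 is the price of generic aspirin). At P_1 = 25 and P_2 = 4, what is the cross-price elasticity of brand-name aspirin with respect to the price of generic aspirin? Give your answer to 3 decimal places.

0.142

At P_1 = 25 and P_2 = 4: Q_1 = 352.5.
∂Q_1/∂P_2 = 200/P_2² = 12.5000.
ε = (∂Q_1/∂P_2)(P_2/Q_1) = 12.5000 × (4/352.5) ≈ 0.142.
ε > 0: substitutes.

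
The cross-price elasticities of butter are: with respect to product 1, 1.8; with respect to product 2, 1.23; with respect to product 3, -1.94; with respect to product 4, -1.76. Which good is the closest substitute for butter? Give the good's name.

Substitutes have ε > 0. Among the positive values, 1.8 (product 1) is largest.

product 1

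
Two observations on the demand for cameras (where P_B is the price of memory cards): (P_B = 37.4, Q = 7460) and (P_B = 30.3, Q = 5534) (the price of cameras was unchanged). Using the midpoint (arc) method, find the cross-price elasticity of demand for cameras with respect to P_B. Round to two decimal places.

1.41

ΔQ_A = 5534 − 7460 = -1926; ΔP_B = 30.3 − 37.4 = -7.1.
Midpoints: Q̄_A = 6497.0, P̄_B = 33.85.
ε = (ΔQ_A/Q̄_A)/(ΔP_B/P̄_B) = (-1926/6497.0)/(-7.1/33.85) ≈ 1.41.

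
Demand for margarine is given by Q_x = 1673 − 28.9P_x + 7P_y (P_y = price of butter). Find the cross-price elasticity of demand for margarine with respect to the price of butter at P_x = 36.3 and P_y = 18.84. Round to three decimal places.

At P_x = 36.3 and P_y = 18.84: Q_x = 755.81.
∂Q_x/∂P_y = 7.
ε = (∂Q_x/∂P_y)(P_y/Q_x) = 7 × (18.84/755.81) ≈ 0.174.

0.174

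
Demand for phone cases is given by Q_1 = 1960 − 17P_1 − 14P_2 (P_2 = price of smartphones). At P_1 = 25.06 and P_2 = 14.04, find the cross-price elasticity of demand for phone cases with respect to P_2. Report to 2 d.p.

At P_1 = 25.06 and P_2 = 14.04: Q_1 = 1337.42.
∂Q_1/∂P_2 = -14.
ε = (∂Q_1/∂P_2)(P_2/Q_1) = -14 × (14.04/1337.42) ≈ -0.15.

-0.15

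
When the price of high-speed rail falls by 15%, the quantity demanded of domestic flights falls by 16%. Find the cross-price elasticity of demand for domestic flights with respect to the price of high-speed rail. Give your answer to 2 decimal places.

1.07

ε = (%ΔQ of domestic flights) / (%ΔP of high-speed rail) = (-16%) / (-15%) ≈ 1.07.
Positive cross-price elasticity: substitutes.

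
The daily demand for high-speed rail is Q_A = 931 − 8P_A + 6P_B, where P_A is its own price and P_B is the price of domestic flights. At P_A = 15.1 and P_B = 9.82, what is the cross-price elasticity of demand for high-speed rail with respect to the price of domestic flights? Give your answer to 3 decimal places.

At P_A = 15.1 and P_B = 9.82: Q_A = 869.12.
∂Q_A/∂P_B = 6.
ε = (∂Q_A/∂P_B)(P_B/Q_A) = 6 × (9.82/869.12) ≈ 0.068.
Since ε > 0, high-speed rail and domestic flights are substitutes.

0.068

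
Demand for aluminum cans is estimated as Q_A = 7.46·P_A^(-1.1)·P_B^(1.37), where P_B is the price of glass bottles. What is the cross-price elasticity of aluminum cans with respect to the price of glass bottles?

In a log-linear (constant-elasticity) demand function, the coefficient on the exponent of P_B is the cross-price elasticity.
ε = 1.37. Positive, so aluminum cans and glass bottles are substitutes.

1.37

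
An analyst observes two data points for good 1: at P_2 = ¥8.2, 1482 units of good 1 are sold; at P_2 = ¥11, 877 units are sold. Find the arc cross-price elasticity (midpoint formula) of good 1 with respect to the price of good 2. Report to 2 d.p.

-1.76

ΔQ_1 = 877 − 1482 = -605; ΔP_2 = 11 − 8.2 = 2.8.
Midpoints: Q̄_1 = 1179.5, P̄_2 = 9.60.
ε = (ΔQ_1/Q̄_1)/(ΔP_2/P̄_2) = (-605/1179.5)/(2.8/9.60) ≈ -1.76.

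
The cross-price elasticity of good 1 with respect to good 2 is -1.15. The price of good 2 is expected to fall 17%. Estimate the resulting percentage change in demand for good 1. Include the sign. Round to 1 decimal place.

%ΔQ ≈ ε × %ΔP of good 2 = -1.15 × (-17%) = 19.6%.

19.6%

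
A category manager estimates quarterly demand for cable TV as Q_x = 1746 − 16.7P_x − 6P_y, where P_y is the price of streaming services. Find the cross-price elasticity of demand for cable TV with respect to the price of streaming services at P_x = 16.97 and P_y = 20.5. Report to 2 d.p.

-0.09

At P_x = 16.97 and P_y = 20.5: Q_x = 1339.601.
∂Q_x/∂P_y = -6.
ε = (∂Q_x/∂P_y)(P_y/Q_x) = -6 × (20.5/1339.601) ≈ -0.09.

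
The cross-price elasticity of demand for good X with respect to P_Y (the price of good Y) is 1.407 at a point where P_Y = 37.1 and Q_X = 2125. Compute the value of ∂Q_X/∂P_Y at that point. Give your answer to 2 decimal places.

ε = (∂Q_X/∂P_Y)·(P_Y/Q_X) ⇒ ∂Q_X/∂P_Y = ε·Q_X/P_Y = 1.407 × 2125/37.1 ≈ 80.59.

80.59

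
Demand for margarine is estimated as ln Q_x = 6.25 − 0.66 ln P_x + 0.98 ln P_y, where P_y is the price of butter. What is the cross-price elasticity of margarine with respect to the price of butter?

0.98

In a log-linear (constant-elasticity) demand function, the coefficient on ln P_y is the cross-price elasticity.
ε = 0.98. Positive, so margarine and butter are substitutes.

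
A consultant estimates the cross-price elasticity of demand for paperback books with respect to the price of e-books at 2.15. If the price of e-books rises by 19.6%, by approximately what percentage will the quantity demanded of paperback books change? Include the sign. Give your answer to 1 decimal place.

42.1%

%ΔQ ≈ ε × %ΔP of e-books = 2.15 × (19.6%) = 42.1%.
Demand for paperback books rises by about 42.1%.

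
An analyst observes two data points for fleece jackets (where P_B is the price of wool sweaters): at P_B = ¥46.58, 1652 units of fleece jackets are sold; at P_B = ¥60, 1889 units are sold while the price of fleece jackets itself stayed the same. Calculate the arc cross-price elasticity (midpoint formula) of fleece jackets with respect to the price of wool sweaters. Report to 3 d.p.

ΔQ_A = 1889 − 1652 = 237; ΔP_B = 60 − 46.58 = 13.42.
Midpoints: Q̄_A = 1770.5, P̄_B = 53.29.
ε = (ΔQ_A/Q̄_A)/(ΔP_B/P̄_B) = (237/1770.5)/(13.42/53.29) ≈ 0.532.
ε > 0: fleece jackets and wool sweaters are substitutes.

0.532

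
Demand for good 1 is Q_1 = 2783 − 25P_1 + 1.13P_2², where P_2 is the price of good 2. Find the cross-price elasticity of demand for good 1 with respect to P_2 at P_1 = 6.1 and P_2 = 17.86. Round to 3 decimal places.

At P_1 = 6.1 and P_2 = 17.86: Q_1 = 2990.947.
∂Q_1/∂P_2 = 2.26P_2 = 2.26(17.86) = 40.3636.
ε = (∂Q_1/∂P_2)(P_2/Q_1) = 40.3636 × (17.86/2990.947) ≈ 0.241.
ε > 0: substitutes.

0.241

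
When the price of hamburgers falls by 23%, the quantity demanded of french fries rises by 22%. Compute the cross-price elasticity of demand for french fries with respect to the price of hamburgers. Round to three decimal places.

-0.957

ε = (%ΔQ of french fries) / (%ΔP of hamburgers) = (22%) / (-23%) ≈ -0.957.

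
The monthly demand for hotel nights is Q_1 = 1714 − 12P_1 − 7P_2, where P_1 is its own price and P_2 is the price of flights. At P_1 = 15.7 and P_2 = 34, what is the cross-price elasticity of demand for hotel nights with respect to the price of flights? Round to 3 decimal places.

At P_1 = 15.7 and P_2 = 34: Q_1 = 1287.6.
∂Q_1/∂P_2 = -7.
ε = (∂Q_1/∂P_2)(P_2/Q_1) = -7 × (34/1287.6) ≈ -0.185.

-0.185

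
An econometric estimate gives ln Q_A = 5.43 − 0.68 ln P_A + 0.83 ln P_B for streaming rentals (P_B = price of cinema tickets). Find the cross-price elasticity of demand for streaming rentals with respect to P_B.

0.83

In a log-linear (constant-elasticity) demand function, the coefficient on ln P_B is the cross-price elasticity.
ε = 0.83. Positive, so streaming rentals and cinema tickets are substitutes.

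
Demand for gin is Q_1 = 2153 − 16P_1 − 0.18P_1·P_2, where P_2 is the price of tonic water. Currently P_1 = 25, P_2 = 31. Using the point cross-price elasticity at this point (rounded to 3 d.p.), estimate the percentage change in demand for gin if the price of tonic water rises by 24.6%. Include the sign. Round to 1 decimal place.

-2.1%

At P_1 = 25, P_2 = 31: Q_1 = 1613.5.
∂Q_1/∂P_2 = -0.18P_1 = -4.5000.
ε = (∂Q_1/∂P_2)(P_2/Q_1) = -4.5000 × 31/1613.5 ≈ -0.086.
%ΔQ_1 ≈ ε × %ΔP_2 = -0.086 × (24.6%) = -2.1%.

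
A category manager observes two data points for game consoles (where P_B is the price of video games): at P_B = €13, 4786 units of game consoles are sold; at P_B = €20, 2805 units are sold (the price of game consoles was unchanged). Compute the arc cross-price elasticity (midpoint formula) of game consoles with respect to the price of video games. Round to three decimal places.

ΔQ_A = 2805 − 4786 = -1981; ΔP_B = 20 − 13 = 7.
Midpoints: Q̄_A = 3795.5, P̄_B = 16.50.
ε = (ΔQ_A/Q̄_A)/(ΔP_B/P̄_B) = (-1981/3795.5)/(7/16.50) ≈ -1.230.

-1.230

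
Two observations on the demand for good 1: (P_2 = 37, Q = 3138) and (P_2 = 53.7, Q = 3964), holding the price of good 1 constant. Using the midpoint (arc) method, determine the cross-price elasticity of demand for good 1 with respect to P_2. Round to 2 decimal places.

0.63

ΔQ_1 = 3964 − 3138 = 826; ΔP_2 = 53.7 − 37 = 16.7.
Midpoints: Q̄_1 = 3551.0, P̄_2 = 45.35.
ε = (ΔQ_1/Q̄_1)/(ΔP_2/P̄_2) = (826/3551.0)/(16.7/45.35) ≈ 0.63.
ε > 0: good 1 and good 2 are substitutes.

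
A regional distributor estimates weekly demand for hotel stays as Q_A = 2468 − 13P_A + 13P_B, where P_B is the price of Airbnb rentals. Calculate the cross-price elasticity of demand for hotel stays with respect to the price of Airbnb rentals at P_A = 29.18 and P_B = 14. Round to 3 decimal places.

At P_A = 29.18 and P_B = 14: Q_A = 2270.66.
∂Q_A/∂P_B = 13.
ε = (∂Q_A/∂P_B)(P_B/Q_A) = 13 × (14/2270.66) ≈ 0.080.
Since ε > 0, hotel stays and Airbnb rentals are substitutes.

0.080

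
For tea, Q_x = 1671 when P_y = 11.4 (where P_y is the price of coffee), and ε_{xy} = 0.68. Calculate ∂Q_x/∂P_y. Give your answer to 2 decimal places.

99.67

ε = (∂Q_x/∂P_y)·(P_y/Q_x) ⇒ ∂Q_x/∂P_y = ε·Q_x/P_y = 0.68 × 1671/11.4 ≈ 99.67.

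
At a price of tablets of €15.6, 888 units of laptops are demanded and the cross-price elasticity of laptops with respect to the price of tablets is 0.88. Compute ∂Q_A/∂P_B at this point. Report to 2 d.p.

50.09

ε = (∂Q_A/∂P_B)·(P_B/Q_A) ⇒ ∂Q_A/∂P_B = ε·Q_A/P_B = 0.88 × 888/15.6 ≈ 50.09.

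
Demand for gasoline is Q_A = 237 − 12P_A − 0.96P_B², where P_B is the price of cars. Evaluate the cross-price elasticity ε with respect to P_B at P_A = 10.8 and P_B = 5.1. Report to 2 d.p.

At P_A = 10.8 and P_B = 5.1: Q_A = 82.430.
∂Q_A/∂P_B = -1.92P_B = -1.92(5.1) = -9.7920.
ε = (∂Q_A/∂P_B)(P_B/Q_A) = -9.7920 × (5.1/82.430) ≈ -0.61.
ε < 0: complements.

-0.61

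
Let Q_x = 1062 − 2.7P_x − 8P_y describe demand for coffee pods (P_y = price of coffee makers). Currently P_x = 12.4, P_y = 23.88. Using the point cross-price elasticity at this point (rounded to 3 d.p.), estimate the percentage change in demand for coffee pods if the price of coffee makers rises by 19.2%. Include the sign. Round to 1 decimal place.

-4.4%

At P_x = 12.4, P_y = 23.88: Q_x = 837.48.
∂Q_x/∂P_y = -8.
ε = (∂Q_x/∂P_y)(P_y/Q_x) = -8.0000 × 23.88/837.48 ≈ -0.228.
%ΔQ_x ≈ ε × %ΔP_y = -0.228 × (19.2%) = -4.4%.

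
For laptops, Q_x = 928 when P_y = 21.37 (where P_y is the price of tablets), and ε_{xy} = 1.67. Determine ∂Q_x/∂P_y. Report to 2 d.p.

72.52

ε = (∂Q_x/∂P_y)·(P_y/Q_x) ⇒ ∂Q_x/∂P_y = ε·Q_x/P_y = 1.67 × 928/21.37 ≈ 72.52.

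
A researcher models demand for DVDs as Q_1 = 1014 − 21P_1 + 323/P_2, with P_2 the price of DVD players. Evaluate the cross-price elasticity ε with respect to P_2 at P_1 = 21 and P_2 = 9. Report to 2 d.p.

At P_1 = 21 and P_2 = 9: Q_1 = 608.889.
∂Q_1/∂P_2 = −323/P_2² = -3.9877.
ε = (∂Q_1/∂P_2)(P_2/Q_1) = -3.9877 × (9/608.889) ≈ -0.06.

-0.06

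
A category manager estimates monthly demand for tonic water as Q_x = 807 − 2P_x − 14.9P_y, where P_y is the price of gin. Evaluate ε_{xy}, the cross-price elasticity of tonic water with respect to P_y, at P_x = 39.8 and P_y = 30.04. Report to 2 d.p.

At P_x = 39.8 and P_y = 30.04: Q_x = 279.804.
∂Q_x/∂P_y = -14.9.
ε = (∂Q_x/∂P_y)(P_y/Q_x) = -14.9 × (30.04/279.804) ≈ -1.60.

-1.60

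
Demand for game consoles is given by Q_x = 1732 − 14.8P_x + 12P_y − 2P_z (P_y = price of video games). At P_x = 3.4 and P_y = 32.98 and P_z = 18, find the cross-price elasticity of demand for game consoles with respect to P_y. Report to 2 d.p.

0.19

At P_x = 3.4 and P_y = 32.98 and P_z = 18: Q_x = 2041.44.
∂Q_x/∂P_y = 12.
ε = (∂Q_x/∂P_y)(P_y/Q_x) = 12 × (32.98/2041.44) ≈ 0.19.
Since ε > 0, game consoles and video games are substitutes.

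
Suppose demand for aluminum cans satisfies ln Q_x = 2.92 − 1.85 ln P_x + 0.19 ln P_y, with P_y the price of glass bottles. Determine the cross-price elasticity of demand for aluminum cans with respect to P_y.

In a log-linear (constant-elasticity) demand function, the coefficient on ln P_y is the cross-price elasticity.
ε = 0.19. Positive, so aluminum cans and glass bottles are substitutes.

0.19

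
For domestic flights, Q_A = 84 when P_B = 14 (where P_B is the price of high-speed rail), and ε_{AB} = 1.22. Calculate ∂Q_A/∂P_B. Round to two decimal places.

7.32

ε = (∂Q_A/∂P_B)·(P_B/Q_A) ⇒ ∂Q_A/∂P_B = ε·Q_A/P_B = 1.22 × 84/14 ≈ 7.32.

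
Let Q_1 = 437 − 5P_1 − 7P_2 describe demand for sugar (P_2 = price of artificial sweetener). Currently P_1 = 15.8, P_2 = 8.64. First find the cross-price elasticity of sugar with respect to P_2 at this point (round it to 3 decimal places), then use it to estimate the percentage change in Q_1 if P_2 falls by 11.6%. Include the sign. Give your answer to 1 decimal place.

At P_1 = 15.8, P_2 = 8.64: Q_1 = 297.52.
∂Q_1/∂P_2 = -7.
ε = (∂Q_1/∂P_2)(P_2/Q_1) = -7.0000 × 8.64/297.52 ≈ -0.203.
%ΔQ_1 ≈ ε × %ΔP_2 = -0.203 × (-11.6%) = 2.4%.

2.4%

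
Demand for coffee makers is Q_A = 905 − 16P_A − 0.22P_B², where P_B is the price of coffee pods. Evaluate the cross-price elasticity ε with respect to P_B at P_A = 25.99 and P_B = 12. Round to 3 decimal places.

-0.138

At P_A = 25.99 and P_B = 12: Q_A = 457.48.
∂Q_A/∂P_B = -0.44P_B = -0.44(12) = -5.2800.
ε = (∂Q_A/∂P_B)(P_B/Q_A) = -5.2800 × (12/457.48) ≈ -0.138.
ε < 0: complements.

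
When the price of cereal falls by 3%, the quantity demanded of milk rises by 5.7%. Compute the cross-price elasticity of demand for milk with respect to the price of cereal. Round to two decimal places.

ε = (%ΔQ of milk) / (%ΔP of cereal) = (5.7%) / (-3%) ≈ -1.90.
Negative cross-price elasticity: complements.

-1.90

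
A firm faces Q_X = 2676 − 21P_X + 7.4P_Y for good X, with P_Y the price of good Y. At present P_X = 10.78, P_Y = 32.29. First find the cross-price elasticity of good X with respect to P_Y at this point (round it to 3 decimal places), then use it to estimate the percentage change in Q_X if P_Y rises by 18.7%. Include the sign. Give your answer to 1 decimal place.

At P_X = 10.78, P_Y = 32.29: Q_X = 2688.566.
∂Q_X/∂P_Y = 7.4.
ε = (∂Q_X/∂P_Y)(P_Y/Q_X) = 7.4000 × 32.29/2688.566 ≈ 0.089.
%ΔQ_X ≈ ε × %ΔP_Y = 0.089 × (18.7%) = 1.7%.

1.7%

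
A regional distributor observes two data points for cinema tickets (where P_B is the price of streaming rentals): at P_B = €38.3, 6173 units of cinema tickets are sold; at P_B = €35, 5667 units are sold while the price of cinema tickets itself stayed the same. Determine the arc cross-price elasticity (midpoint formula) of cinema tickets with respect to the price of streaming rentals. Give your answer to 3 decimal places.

ΔQ_A = 5667 − 6173 = -506; ΔP_B = 35 − 38.3 = -3.3.
Midpoints: Q̄_A = 5920.0, P̄_B = 36.65.
ε = (ΔQ_A/Q̄_A)/(ΔP_B/P̄_B) = (-506/5920.0)/(-3.3/36.65) ≈ 0.949.

0.949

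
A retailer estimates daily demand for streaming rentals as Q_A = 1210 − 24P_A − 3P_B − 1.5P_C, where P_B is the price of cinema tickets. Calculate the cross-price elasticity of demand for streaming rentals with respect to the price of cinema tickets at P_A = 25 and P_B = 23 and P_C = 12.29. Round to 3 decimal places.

At P_A = 25 and P_B = 23 and P_C = 12.29: Q_A = 522.565.
∂Q_A/∂P_B = -3.
ε = (∂Q_A/∂P_B)(P_B/Q_A) = -3 × (23/522.565) ≈ -0.132.
Since ε < 0, streaming rentals and cinema tickets are complements.

-0.132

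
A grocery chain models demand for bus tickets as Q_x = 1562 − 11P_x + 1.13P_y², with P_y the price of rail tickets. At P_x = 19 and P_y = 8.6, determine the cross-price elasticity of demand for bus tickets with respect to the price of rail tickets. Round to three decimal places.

0.116

At P_x = 19 and P_y = 8.6: Q_x = 1436.575.
∂Q_x/∂P_y = 2.26P_y = 2.26(8.6) = 19.4360.
ε = (∂Q_x/∂P_y)(P_y/Q_x) = 19.4360 × (8.6/1436.575) ≈ 0.116.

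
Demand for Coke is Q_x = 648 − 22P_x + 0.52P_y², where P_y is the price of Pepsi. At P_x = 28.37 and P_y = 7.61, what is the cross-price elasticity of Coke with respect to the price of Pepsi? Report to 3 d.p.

At P_x = 28.37 and P_y = 7.61: Q_x = 53.974.
∂Q_x/∂P_y = 1.04P_y = 1.04(7.61) = 7.9144.
ε = (∂Q_x/∂P_y)(P_y/Q_x) = 7.9144 × (7.61/53.974) ≈ 1.116.

1.116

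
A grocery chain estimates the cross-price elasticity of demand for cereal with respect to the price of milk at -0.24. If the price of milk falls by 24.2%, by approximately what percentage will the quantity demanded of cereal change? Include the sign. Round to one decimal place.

%ΔQ ≈ ε × %ΔP of milk = -0.24 × (-24.2%) = 5.8%.
Demand for cereal rises by about 5.8%.

5.8%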